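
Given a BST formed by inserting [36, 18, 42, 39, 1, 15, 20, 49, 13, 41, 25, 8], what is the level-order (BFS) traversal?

Tree insertion order: [36, 18, 42, 39, 1, 15, 20, 49, 13, 41, 25, 8]
Tree (level-order array): [36, 18, 42, 1, 20, 39, 49, None, 15, None, 25, None, 41, None, None, 13, None, None, None, None, None, 8]
BFS from the root, enqueuing left then right child of each popped node:
  queue [36] -> pop 36, enqueue [18, 42], visited so far: [36]
  queue [18, 42] -> pop 18, enqueue [1, 20], visited so far: [36, 18]
  queue [42, 1, 20] -> pop 42, enqueue [39, 49], visited so far: [36, 18, 42]
  queue [1, 20, 39, 49] -> pop 1, enqueue [15], visited so far: [36, 18, 42, 1]
  queue [20, 39, 49, 15] -> pop 20, enqueue [25], visited so far: [36, 18, 42, 1, 20]
  queue [39, 49, 15, 25] -> pop 39, enqueue [41], visited so far: [36, 18, 42, 1, 20, 39]
  queue [49, 15, 25, 41] -> pop 49, enqueue [none], visited so far: [36, 18, 42, 1, 20, 39, 49]
  queue [15, 25, 41] -> pop 15, enqueue [13], visited so far: [36, 18, 42, 1, 20, 39, 49, 15]
  queue [25, 41, 13] -> pop 25, enqueue [none], visited so far: [36, 18, 42, 1, 20, 39, 49, 15, 25]
  queue [41, 13] -> pop 41, enqueue [none], visited so far: [36, 18, 42, 1, 20, 39, 49, 15, 25, 41]
  queue [13] -> pop 13, enqueue [8], visited so far: [36, 18, 42, 1, 20, 39, 49, 15, 25, 41, 13]
  queue [8] -> pop 8, enqueue [none], visited so far: [36, 18, 42, 1, 20, 39, 49, 15, 25, 41, 13, 8]
Result: [36, 18, 42, 1, 20, 39, 49, 15, 25, 41, 13, 8]


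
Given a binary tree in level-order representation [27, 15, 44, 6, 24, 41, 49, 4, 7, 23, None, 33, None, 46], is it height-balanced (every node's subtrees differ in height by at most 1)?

Tree (level-order array): [27, 15, 44, 6, 24, 41, 49, 4, 7, 23, None, 33, None, 46]
Definition: a tree is height-balanced if, at every node, |h(left) - h(right)| <= 1 (empty subtree has height -1).
Bottom-up per-node check:
  node 4: h_left=-1, h_right=-1, diff=0 [OK], height=0
  node 7: h_left=-1, h_right=-1, diff=0 [OK], height=0
  node 6: h_left=0, h_right=0, diff=0 [OK], height=1
  node 23: h_left=-1, h_right=-1, diff=0 [OK], height=0
  node 24: h_left=0, h_right=-1, diff=1 [OK], height=1
  node 15: h_left=1, h_right=1, diff=0 [OK], height=2
  node 33: h_left=-1, h_right=-1, diff=0 [OK], height=0
  node 41: h_left=0, h_right=-1, diff=1 [OK], height=1
  node 46: h_left=-1, h_right=-1, diff=0 [OK], height=0
  node 49: h_left=0, h_right=-1, diff=1 [OK], height=1
  node 44: h_left=1, h_right=1, diff=0 [OK], height=2
  node 27: h_left=2, h_right=2, diff=0 [OK], height=3
All nodes satisfy the balance condition.
Result: Balanced


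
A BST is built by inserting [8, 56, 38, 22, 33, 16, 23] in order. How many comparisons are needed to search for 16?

Search path for 16: 8 -> 56 -> 38 -> 22 -> 16
Found: True
Comparisons: 5


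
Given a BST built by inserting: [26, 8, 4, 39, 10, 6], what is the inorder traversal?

Tree insertion order: [26, 8, 4, 39, 10, 6]
Tree (level-order array): [26, 8, 39, 4, 10, None, None, None, 6]
Inorder traversal: [4, 6, 8, 10, 26, 39]


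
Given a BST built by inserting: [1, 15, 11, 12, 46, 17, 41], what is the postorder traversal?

Tree insertion order: [1, 15, 11, 12, 46, 17, 41]
Tree (level-order array): [1, None, 15, 11, 46, None, 12, 17, None, None, None, None, 41]
Postorder traversal: [12, 11, 41, 17, 46, 15, 1]


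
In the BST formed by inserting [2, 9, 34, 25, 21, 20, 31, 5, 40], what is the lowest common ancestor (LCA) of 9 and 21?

Tree insertion order: [2, 9, 34, 25, 21, 20, 31, 5, 40]
Tree (level-order array): [2, None, 9, 5, 34, None, None, 25, 40, 21, 31, None, None, 20]
In a BST, the LCA of p=9, q=21 is the first node v on the
root-to-leaf path with p <= v <= q (go left if both < v, right if both > v).
Walk from root:
  at 2: both 9 and 21 > 2, go right
  at 9: 9 <= 9 <= 21, this is the LCA
LCA = 9


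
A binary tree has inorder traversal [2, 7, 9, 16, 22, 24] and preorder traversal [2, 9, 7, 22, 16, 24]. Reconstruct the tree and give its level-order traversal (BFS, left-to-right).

Inorder:  [2, 7, 9, 16, 22, 24]
Preorder: [2, 9, 7, 22, 16, 24]
Algorithm: preorder visits root first, so consume preorder in order;
for each root, split the current inorder slice at that value into
left-subtree inorder and right-subtree inorder, then recurse.
Recursive splits:
  root=2; inorder splits into left=[], right=[7, 9, 16, 22, 24]
  root=9; inorder splits into left=[7], right=[16, 22, 24]
  root=7; inorder splits into left=[], right=[]
  root=22; inorder splits into left=[16], right=[24]
  root=16; inorder splits into left=[], right=[]
  root=24; inorder splits into left=[], right=[]
Reconstructed level-order: [2, 9, 7, 22, 16, 24]


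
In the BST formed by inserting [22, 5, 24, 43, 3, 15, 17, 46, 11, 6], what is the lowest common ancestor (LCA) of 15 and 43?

Tree insertion order: [22, 5, 24, 43, 3, 15, 17, 46, 11, 6]
Tree (level-order array): [22, 5, 24, 3, 15, None, 43, None, None, 11, 17, None, 46, 6]
In a BST, the LCA of p=15, q=43 is the first node v on the
root-to-leaf path with p <= v <= q (go left if both < v, right if both > v).
Walk from root:
  at 22: 15 <= 22 <= 43, this is the LCA
LCA = 22


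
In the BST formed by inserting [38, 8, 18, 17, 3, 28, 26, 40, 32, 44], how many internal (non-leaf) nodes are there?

Tree built from: [38, 8, 18, 17, 3, 28, 26, 40, 32, 44]
Tree (level-order array): [38, 8, 40, 3, 18, None, 44, None, None, 17, 28, None, None, None, None, 26, 32]
Rule: An internal node has at least one child.
Per-node child counts:
  node 38: 2 child(ren)
  node 8: 2 child(ren)
  node 3: 0 child(ren)
  node 18: 2 child(ren)
  node 17: 0 child(ren)
  node 28: 2 child(ren)
  node 26: 0 child(ren)
  node 32: 0 child(ren)
  node 40: 1 child(ren)
  node 44: 0 child(ren)
Matching nodes: [38, 8, 18, 28, 40]
Count of internal (non-leaf) nodes: 5


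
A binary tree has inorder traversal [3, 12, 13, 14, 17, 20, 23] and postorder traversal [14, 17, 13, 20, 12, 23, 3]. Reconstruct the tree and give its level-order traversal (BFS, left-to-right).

Inorder:   [3, 12, 13, 14, 17, 20, 23]
Postorder: [14, 17, 13, 20, 12, 23, 3]
Algorithm: postorder visits root last, so walk postorder right-to-left;
each value is the root of the current inorder slice — split it at that
value, recurse on the right subtree first, then the left.
Recursive splits:
  root=3; inorder splits into left=[], right=[12, 13, 14, 17, 20, 23]
  root=23; inorder splits into left=[12, 13, 14, 17, 20], right=[]
  root=12; inorder splits into left=[], right=[13, 14, 17, 20]
  root=20; inorder splits into left=[13, 14, 17], right=[]
  root=13; inorder splits into left=[], right=[14, 17]
  root=17; inorder splits into left=[14], right=[]
  root=14; inorder splits into left=[], right=[]
Reconstructed level-order: [3, 23, 12, 20, 13, 17, 14]


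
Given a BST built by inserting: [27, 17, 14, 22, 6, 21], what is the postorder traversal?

Tree insertion order: [27, 17, 14, 22, 6, 21]
Tree (level-order array): [27, 17, None, 14, 22, 6, None, 21]
Postorder traversal: [6, 14, 21, 22, 17, 27]


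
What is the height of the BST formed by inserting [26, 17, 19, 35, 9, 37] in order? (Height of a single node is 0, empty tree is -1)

Insertion order: [26, 17, 19, 35, 9, 37]
Tree (level-order array): [26, 17, 35, 9, 19, None, 37]
Compute height bottom-up (empty subtree = -1):
  height(9) = 1 + max(-1, -1) = 0
  height(19) = 1 + max(-1, -1) = 0
  height(17) = 1 + max(0, 0) = 1
  height(37) = 1 + max(-1, -1) = 0
  height(35) = 1 + max(-1, 0) = 1
  height(26) = 1 + max(1, 1) = 2
Height = 2


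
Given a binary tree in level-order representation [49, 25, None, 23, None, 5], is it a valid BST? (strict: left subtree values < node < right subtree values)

Level-order array: [49, 25, None, 23, None, 5]
Validate using subtree bounds (lo, hi): at each node, require lo < value < hi,
then recurse left with hi=value and right with lo=value.
Preorder trace (stopping at first violation):
  at node 49 with bounds (-inf, +inf): OK
  at node 25 with bounds (-inf, 49): OK
  at node 23 with bounds (-inf, 25): OK
  at node 5 with bounds (-inf, 23): OK
No violation found at any node.
Result: Valid BST


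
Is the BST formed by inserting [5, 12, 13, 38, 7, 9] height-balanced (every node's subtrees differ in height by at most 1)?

Tree (level-order array): [5, None, 12, 7, 13, None, 9, None, 38]
Definition: a tree is height-balanced if, at every node, |h(left) - h(right)| <= 1 (empty subtree has height -1).
Bottom-up per-node check:
  node 9: h_left=-1, h_right=-1, diff=0 [OK], height=0
  node 7: h_left=-1, h_right=0, diff=1 [OK], height=1
  node 38: h_left=-1, h_right=-1, diff=0 [OK], height=0
  node 13: h_left=-1, h_right=0, diff=1 [OK], height=1
  node 12: h_left=1, h_right=1, diff=0 [OK], height=2
  node 5: h_left=-1, h_right=2, diff=3 [FAIL (|-1-2|=3 > 1)], height=3
Node 5 violates the condition: |-1 - 2| = 3 > 1.
Result: Not balanced


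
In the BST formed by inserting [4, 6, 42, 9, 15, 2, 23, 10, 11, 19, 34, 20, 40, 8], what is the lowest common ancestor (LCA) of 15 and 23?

Tree insertion order: [4, 6, 42, 9, 15, 2, 23, 10, 11, 19, 34, 20, 40, 8]
Tree (level-order array): [4, 2, 6, None, None, None, 42, 9, None, 8, 15, None, None, 10, 23, None, 11, 19, 34, None, None, None, 20, None, 40]
In a BST, the LCA of p=15, q=23 is the first node v on the
root-to-leaf path with p <= v <= q (go left if both < v, right if both > v).
Walk from root:
  at 4: both 15 and 23 > 4, go right
  at 6: both 15 and 23 > 6, go right
  at 42: both 15 and 23 < 42, go left
  at 9: both 15 and 23 > 9, go right
  at 15: 15 <= 15 <= 23, this is the LCA
LCA = 15


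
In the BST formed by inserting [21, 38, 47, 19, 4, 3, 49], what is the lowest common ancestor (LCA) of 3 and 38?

Tree insertion order: [21, 38, 47, 19, 4, 3, 49]
Tree (level-order array): [21, 19, 38, 4, None, None, 47, 3, None, None, 49]
In a BST, the LCA of p=3, q=38 is the first node v on the
root-to-leaf path with p <= v <= q (go left if both < v, right if both > v).
Walk from root:
  at 21: 3 <= 21 <= 38, this is the LCA
LCA = 21


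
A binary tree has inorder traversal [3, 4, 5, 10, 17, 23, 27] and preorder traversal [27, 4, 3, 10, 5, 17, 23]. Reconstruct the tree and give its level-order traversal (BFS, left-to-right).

Inorder:  [3, 4, 5, 10, 17, 23, 27]
Preorder: [27, 4, 3, 10, 5, 17, 23]
Algorithm: preorder visits root first, so consume preorder in order;
for each root, split the current inorder slice at that value into
left-subtree inorder and right-subtree inorder, then recurse.
Recursive splits:
  root=27; inorder splits into left=[3, 4, 5, 10, 17, 23], right=[]
  root=4; inorder splits into left=[3], right=[5, 10, 17, 23]
  root=3; inorder splits into left=[], right=[]
  root=10; inorder splits into left=[5], right=[17, 23]
  root=5; inorder splits into left=[], right=[]
  root=17; inorder splits into left=[], right=[23]
  root=23; inorder splits into left=[], right=[]
Reconstructed level-order: [27, 4, 3, 10, 5, 17, 23]


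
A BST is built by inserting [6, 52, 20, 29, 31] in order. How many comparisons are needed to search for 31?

Search path for 31: 6 -> 52 -> 20 -> 29 -> 31
Found: True
Comparisons: 5


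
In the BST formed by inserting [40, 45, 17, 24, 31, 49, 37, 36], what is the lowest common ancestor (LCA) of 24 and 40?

Tree insertion order: [40, 45, 17, 24, 31, 49, 37, 36]
Tree (level-order array): [40, 17, 45, None, 24, None, 49, None, 31, None, None, None, 37, 36]
In a BST, the LCA of p=24, q=40 is the first node v on the
root-to-leaf path with p <= v <= q (go left if both < v, right if both > v).
Walk from root:
  at 40: 24 <= 40 <= 40, this is the LCA
LCA = 40


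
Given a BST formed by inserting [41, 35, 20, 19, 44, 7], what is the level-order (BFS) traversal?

Tree insertion order: [41, 35, 20, 19, 44, 7]
Tree (level-order array): [41, 35, 44, 20, None, None, None, 19, None, 7]
BFS from the root, enqueuing left then right child of each popped node:
  queue [41] -> pop 41, enqueue [35, 44], visited so far: [41]
  queue [35, 44] -> pop 35, enqueue [20], visited so far: [41, 35]
  queue [44, 20] -> pop 44, enqueue [none], visited so far: [41, 35, 44]
  queue [20] -> pop 20, enqueue [19], visited so far: [41, 35, 44, 20]
  queue [19] -> pop 19, enqueue [7], visited so far: [41, 35, 44, 20, 19]
  queue [7] -> pop 7, enqueue [none], visited so far: [41, 35, 44, 20, 19, 7]
Result: [41, 35, 44, 20, 19, 7]


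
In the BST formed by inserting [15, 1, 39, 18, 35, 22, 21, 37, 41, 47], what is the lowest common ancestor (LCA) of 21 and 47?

Tree insertion order: [15, 1, 39, 18, 35, 22, 21, 37, 41, 47]
Tree (level-order array): [15, 1, 39, None, None, 18, 41, None, 35, None, 47, 22, 37, None, None, 21]
In a BST, the LCA of p=21, q=47 is the first node v on the
root-to-leaf path with p <= v <= q (go left if both < v, right if both > v).
Walk from root:
  at 15: both 21 and 47 > 15, go right
  at 39: 21 <= 39 <= 47, this is the LCA
LCA = 39


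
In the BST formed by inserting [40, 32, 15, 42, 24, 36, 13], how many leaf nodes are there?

Tree built from: [40, 32, 15, 42, 24, 36, 13]
Tree (level-order array): [40, 32, 42, 15, 36, None, None, 13, 24]
Rule: A leaf has 0 children.
Per-node child counts:
  node 40: 2 child(ren)
  node 32: 2 child(ren)
  node 15: 2 child(ren)
  node 13: 0 child(ren)
  node 24: 0 child(ren)
  node 36: 0 child(ren)
  node 42: 0 child(ren)
Matching nodes: [13, 24, 36, 42]
Count of leaf nodes: 4


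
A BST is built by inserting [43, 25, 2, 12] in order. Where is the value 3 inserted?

Starting tree (level order): [43, 25, None, 2, None, None, 12]
Insertion path: 43 -> 25 -> 2 -> 12
Result: insert 3 as left child of 12
Final tree (level order): [43, 25, None, 2, None, None, 12, 3]


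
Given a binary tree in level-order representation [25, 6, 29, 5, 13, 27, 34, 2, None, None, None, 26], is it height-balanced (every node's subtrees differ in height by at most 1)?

Tree (level-order array): [25, 6, 29, 5, 13, 27, 34, 2, None, None, None, 26]
Definition: a tree is height-balanced if, at every node, |h(left) - h(right)| <= 1 (empty subtree has height -1).
Bottom-up per-node check:
  node 2: h_left=-1, h_right=-1, diff=0 [OK], height=0
  node 5: h_left=0, h_right=-1, diff=1 [OK], height=1
  node 13: h_left=-1, h_right=-1, diff=0 [OK], height=0
  node 6: h_left=1, h_right=0, diff=1 [OK], height=2
  node 26: h_left=-1, h_right=-1, diff=0 [OK], height=0
  node 27: h_left=0, h_right=-1, diff=1 [OK], height=1
  node 34: h_left=-1, h_right=-1, diff=0 [OK], height=0
  node 29: h_left=1, h_right=0, diff=1 [OK], height=2
  node 25: h_left=2, h_right=2, diff=0 [OK], height=3
All nodes satisfy the balance condition.
Result: Balanced


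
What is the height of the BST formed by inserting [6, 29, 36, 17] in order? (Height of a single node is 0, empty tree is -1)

Insertion order: [6, 29, 36, 17]
Tree (level-order array): [6, None, 29, 17, 36]
Compute height bottom-up (empty subtree = -1):
  height(17) = 1 + max(-1, -1) = 0
  height(36) = 1 + max(-1, -1) = 0
  height(29) = 1 + max(0, 0) = 1
  height(6) = 1 + max(-1, 1) = 2
Height = 2


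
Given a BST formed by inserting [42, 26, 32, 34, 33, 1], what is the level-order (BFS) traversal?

Tree insertion order: [42, 26, 32, 34, 33, 1]
Tree (level-order array): [42, 26, None, 1, 32, None, None, None, 34, 33]
BFS from the root, enqueuing left then right child of each popped node:
  queue [42] -> pop 42, enqueue [26], visited so far: [42]
  queue [26] -> pop 26, enqueue [1, 32], visited so far: [42, 26]
  queue [1, 32] -> pop 1, enqueue [none], visited so far: [42, 26, 1]
  queue [32] -> pop 32, enqueue [34], visited so far: [42, 26, 1, 32]
  queue [34] -> pop 34, enqueue [33], visited so far: [42, 26, 1, 32, 34]
  queue [33] -> pop 33, enqueue [none], visited so far: [42, 26, 1, 32, 34, 33]
Result: [42, 26, 1, 32, 34, 33]


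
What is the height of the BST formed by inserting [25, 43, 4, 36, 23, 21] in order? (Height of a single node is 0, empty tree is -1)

Insertion order: [25, 43, 4, 36, 23, 21]
Tree (level-order array): [25, 4, 43, None, 23, 36, None, 21]
Compute height bottom-up (empty subtree = -1):
  height(21) = 1 + max(-1, -1) = 0
  height(23) = 1 + max(0, -1) = 1
  height(4) = 1 + max(-1, 1) = 2
  height(36) = 1 + max(-1, -1) = 0
  height(43) = 1 + max(0, -1) = 1
  height(25) = 1 + max(2, 1) = 3
Height = 3


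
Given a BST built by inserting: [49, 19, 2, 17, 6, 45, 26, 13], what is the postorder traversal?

Tree insertion order: [49, 19, 2, 17, 6, 45, 26, 13]
Tree (level-order array): [49, 19, None, 2, 45, None, 17, 26, None, 6, None, None, None, None, 13]
Postorder traversal: [13, 6, 17, 2, 26, 45, 19, 49]


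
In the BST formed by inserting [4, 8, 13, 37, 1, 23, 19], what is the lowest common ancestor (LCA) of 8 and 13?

Tree insertion order: [4, 8, 13, 37, 1, 23, 19]
Tree (level-order array): [4, 1, 8, None, None, None, 13, None, 37, 23, None, 19]
In a BST, the LCA of p=8, q=13 is the first node v on the
root-to-leaf path with p <= v <= q (go left if both < v, right if both > v).
Walk from root:
  at 4: both 8 and 13 > 4, go right
  at 8: 8 <= 8 <= 13, this is the LCA
LCA = 8


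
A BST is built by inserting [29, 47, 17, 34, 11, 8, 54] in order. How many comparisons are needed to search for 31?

Search path for 31: 29 -> 47 -> 34
Found: False
Comparisons: 3


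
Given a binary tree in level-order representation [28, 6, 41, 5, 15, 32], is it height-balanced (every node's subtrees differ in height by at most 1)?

Tree (level-order array): [28, 6, 41, 5, 15, 32]
Definition: a tree is height-balanced if, at every node, |h(left) - h(right)| <= 1 (empty subtree has height -1).
Bottom-up per-node check:
  node 5: h_left=-1, h_right=-1, diff=0 [OK], height=0
  node 15: h_left=-1, h_right=-1, diff=0 [OK], height=0
  node 6: h_left=0, h_right=0, diff=0 [OK], height=1
  node 32: h_left=-1, h_right=-1, diff=0 [OK], height=0
  node 41: h_left=0, h_right=-1, diff=1 [OK], height=1
  node 28: h_left=1, h_right=1, diff=0 [OK], height=2
All nodes satisfy the balance condition.
Result: Balanced


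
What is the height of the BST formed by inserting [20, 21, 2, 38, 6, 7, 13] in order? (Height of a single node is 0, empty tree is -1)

Insertion order: [20, 21, 2, 38, 6, 7, 13]
Tree (level-order array): [20, 2, 21, None, 6, None, 38, None, 7, None, None, None, 13]
Compute height bottom-up (empty subtree = -1):
  height(13) = 1 + max(-1, -1) = 0
  height(7) = 1 + max(-1, 0) = 1
  height(6) = 1 + max(-1, 1) = 2
  height(2) = 1 + max(-1, 2) = 3
  height(38) = 1 + max(-1, -1) = 0
  height(21) = 1 + max(-1, 0) = 1
  height(20) = 1 + max(3, 1) = 4
Height = 4


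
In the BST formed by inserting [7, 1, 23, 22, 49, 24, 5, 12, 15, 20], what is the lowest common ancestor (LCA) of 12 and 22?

Tree insertion order: [7, 1, 23, 22, 49, 24, 5, 12, 15, 20]
Tree (level-order array): [7, 1, 23, None, 5, 22, 49, None, None, 12, None, 24, None, None, 15, None, None, None, 20]
In a BST, the LCA of p=12, q=22 is the first node v on the
root-to-leaf path with p <= v <= q (go left if both < v, right if both > v).
Walk from root:
  at 7: both 12 and 22 > 7, go right
  at 23: both 12 and 22 < 23, go left
  at 22: 12 <= 22 <= 22, this is the LCA
LCA = 22


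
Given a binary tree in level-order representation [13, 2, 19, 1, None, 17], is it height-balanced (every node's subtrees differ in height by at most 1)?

Tree (level-order array): [13, 2, 19, 1, None, 17]
Definition: a tree is height-balanced if, at every node, |h(left) - h(right)| <= 1 (empty subtree has height -1).
Bottom-up per-node check:
  node 1: h_left=-1, h_right=-1, diff=0 [OK], height=0
  node 2: h_left=0, h_right=-1, diff=1 [OK], height=1
  node 17: h_left=-1, h_right=-1, diff=0 [OK], height=0
  node 19: h_left=0, h_right=-1, diff=1 [OK], height=1
  node 13: h_left=1, h_right=1, diff=0 [OK], height=2
All nodes satisfy the balance condition.
Result: Balanced


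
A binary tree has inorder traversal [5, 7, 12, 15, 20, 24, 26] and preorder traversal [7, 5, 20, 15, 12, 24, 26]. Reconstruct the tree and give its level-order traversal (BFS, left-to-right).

Inorder:  [5, 7, 12, 15, 20, 24, 26]
Preorder: [7, 5, 20, 15, 12, 24, 26]
Algorithm: preorder visits root first, so consume preorder in order;
for each root, split the current inorder slice at that value into
left-subtree inorder and right-subtree inorder, then recurse.
Recursive splits:
  root=7; inorder splits into left=[5], right=[12, 15, 20, 24, 26]
  root=5; inorder splits into left=[], right=[]
  root=20; inorder splits into left=[12, 15], right=[24, 26]
  root=15; inorder splits into left=[12], right=[]
  root=12; inorder splits into left=[], right=[]
  root=24; inorder splits into left=[], right=[26]
  root=26; inorder splits into left=[], right=[]
Reconstructed level-order: [7, 5, 20, 15, 24, 12, 26]


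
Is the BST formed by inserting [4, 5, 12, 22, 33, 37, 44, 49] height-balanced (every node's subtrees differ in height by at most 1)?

Tree (level-order array): [4, None, 5, None, 12, None, 22, None, 33, None, 37, None, 44, None, 49]
Definition: a tree is height-balanced if, at every node, |h(left) - h(right)| <= 1 (empty subtree has height -1).
Bottom-up per-node check:
  node 49: h_left=-1, h_right=-1, diff=0 [OK], height=0
  node 44: h_left=-1, h_right=0, diff=1 [OK], height=1
  node 37: h_left=-1, h_right=1, diff=2 [FAIL (|-1-1|=2 > 1)], height=2
  node 33: h_left=-1, h_right=2, diff=3 [FAIL (|-1-2|=3 > 1)], height=3
  node 22: h_left=-1, h_right=3, diff=4 [FAIL (|-1-3|=4 > 1)], height=4
  node 12: h_left=-1, h_right=4, diff=5 [FAIL (|-1-4|=5 > 1)], height=5
  node 5: h_left=-1, h_right=5, diff=6 [FAIL (|-1-5|=6 > 1)], height=6
  node 4: h_left=-1, h_right=6, diff=7 [FAIL (|-1-6|=7 > 1)], height=7
Node 37 violates the condition: |-1 - 1| = 2 > 1.
Result: Not balanced


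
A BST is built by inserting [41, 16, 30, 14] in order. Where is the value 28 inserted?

Starting tree (level order): [41, 16, None, 14, 30]
Insertion path: 41 -> 16 -> 30
Result: insert 28 as left child of 30
Final tree (level order): [41, 16, None, 14, 30, None, None, 28]


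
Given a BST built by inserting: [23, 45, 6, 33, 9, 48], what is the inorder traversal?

Tree insertion order: [23, 45, 6, 33, 9, 48]
Tree (level-order array): [23, 6, 45, None, 9, 33, 48]
Inorder traversal: [6, 9, 23, 33, 45, 48]


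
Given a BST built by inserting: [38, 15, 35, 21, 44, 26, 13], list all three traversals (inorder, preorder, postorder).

Tree insertion order: [38, 15, 35, 21, 44, 26, 13]
Tree (level-order array): [38, 15, 44, 13, 35, None, None, None, None, 21, None, None, 26]
Inorder (L, root, R): [13, 15, 21, 26, 35, 38, 44]
Preorder (root, L, R): [38, 15, 13, 35, 21, 26, 44]
Postorder (L, R, root): [13, 26, 21, 35, 15, 44, 38]


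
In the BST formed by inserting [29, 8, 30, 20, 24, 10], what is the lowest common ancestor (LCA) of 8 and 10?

Tree insertion order: [29, 8, 30, 20, 24, 10]
Tree (level-order array): [29, 8, 30, None, 20, None, None, 10, 24]
In a BST, the LCA of p=8, q=10 is the first node v on the
root-to-leaf path with p <= v <= q (go left if both < v, right if both > v).
Walk from root:
  at 29: both 8 and 10 < 29, go left
  at 8: 8 <= 8 <= 10, this is the LCA
LCA = 8


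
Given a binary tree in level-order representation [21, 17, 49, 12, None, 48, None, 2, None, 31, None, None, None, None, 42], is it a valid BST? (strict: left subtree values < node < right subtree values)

Level-order array: [21, 17, 49, 12, None, 48, None, 2, None, 31, None, None, None, None, 42]
Validate using subtree bounds (lo, hi): at each node, require lo < value < hi,
then recurse left with hi=value and right with lo=value.
Preorder trace (stopping at first violation):
  at node 21 with bounds (-inf, +inf): OK
  at node 17 with bounds (-inf, 21): OK
  at node 12 with bounds (-inf, 17): OK
  at node 2 with bounds (-inf, 12): OK
  at node 49 with bounds (21, +inf): OK
  at node 48 with bounds (21, 49): OK
  at node 31 with bounds (21, 48): OK
  at node 42 with bounds (31, 48): OK
No violation found at any node.
Result: Valid BST


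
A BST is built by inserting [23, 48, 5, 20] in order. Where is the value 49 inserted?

Starting tree (level order): [23, 5, 48, None, 20]
Insertion path: 23 -> 48
Result: insert 49 as right child of 48
Final tree (level order): [23, 5, 48, None, 20, None, 49]


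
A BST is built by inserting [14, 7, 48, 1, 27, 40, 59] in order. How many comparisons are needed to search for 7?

Search path for 7: 14 -> 7
Found: True
Comparisons: 2


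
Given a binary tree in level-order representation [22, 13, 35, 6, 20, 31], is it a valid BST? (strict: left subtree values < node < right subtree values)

Level-order array: [22, 13, 35, 6, 20, 31]
Validate using subtree bounds (lo, hi): at each node, require lo < value < hi,
then recurse left with hi=value and right with lo=value.
Preorder trace (stopping at first violation):
  at node 22 with bounds (-inf, +inf): OK
  at node 13 with bounds (-inf, 22): OK
  at node 6 with bounds (-inf, 13): OK
  at node 20 with bounds (13, 22): OK
  at node 35 with bounds (22, +inf): OK
  at node 31 with bounds (22, 35): OK
No violation found at any node.
Result: Valid BST


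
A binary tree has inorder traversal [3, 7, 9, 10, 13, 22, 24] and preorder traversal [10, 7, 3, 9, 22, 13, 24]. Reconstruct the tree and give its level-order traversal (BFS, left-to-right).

Inorder:  [3, 7, 9, 10, 13, 22, 24]
Preorder: [10, 7, 3, 9, 22, 13, 24]
Algorithm: preorder visits root first, so consume preorder in order;
for each root, split the current inorder slice at that value into
left-subtree inorder and right-subtree inorder, then recurse.
Recursive splits:
  root=10; inorder splits into left=[3, 7, 9], right=[13, 22, 24]
  root=7; inorder splits into left=[3], right=[9]
  root=3; inorder splits into left=[], right=[]
  root=9; inorder splits into left=[], right=[]
  root=22; inorder splits into left=[13], right=[24]
  root=13; inorder splits into left=[], right=[]
  root=24; inorder splits into left=[], right=[]
Reconstructed level-order: [10, 7, 22, 3, 9, 13, 24]


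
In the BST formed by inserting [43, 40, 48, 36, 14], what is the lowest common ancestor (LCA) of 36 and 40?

Tree insertion order: [43, 40, 48, 36, 14]
Tree (level-order array): [43, 40, 48, 36, None, None, None, 14]
In a BST, the LCA of p=36, q=40 is the first node v on the
root-to-leaf path with p <= v <= q (go left if both < v, right if both > v).
Walk from root:
  at 43: both 36 and 40 < 43, go left
  at 40: 36 <= 40 <= 40, this is the LCA
LCA = 40


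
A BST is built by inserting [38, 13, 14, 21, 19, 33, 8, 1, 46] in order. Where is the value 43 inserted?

Starting tree (level order): [38, 13, 46, 8, 14, None, None, 1, None, None, 21, None, None, 19, 33]
Insertion path: 38 -> 46
Result: insert 43 as left child of 46
Final tree (level order): [38, 13, 46, 8, 14, 43, None, 1, None, None, 21, None, None, None, None, 19, 33]


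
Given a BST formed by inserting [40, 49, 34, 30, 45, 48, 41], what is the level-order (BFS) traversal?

Tree insertion order: [40, 49, 34, 30, 45, 48, 41]
Tree (level-order array): [40, 34, 49, 30, None, 45, None, None, None, 41, 48]
BFS from the root, enqueuing left then right child of each popped node:
  queue [40] -> pop 40, enqueue [34, 49], visited so far: [40]
  queue [34, 49] -> pop 34, enqueue [30], visited so far: [40, 34]
  queue [49, 30] -> pop 49, enqueue [45], visited so far: [40, 34, 49]
  queue [30, 45] -> pop 30, enqueue [none], visited so far: [40, 34, 49, 30]
  queue [45] -> pop 45, enqueue [41, 48], visited so far: [40, 34, 49, 30, 45]
  queue [41, 48] -> pop 41, enqueue [none], visited so far: [40, 34, 49, 30, 45, 41]
  queue [48] -> pop 48, enqueue [none], visited so far: [40, 34, 49, 30, 45, 41, 48]
Result: [40, 34, 49, 30, 45, 41, 48]


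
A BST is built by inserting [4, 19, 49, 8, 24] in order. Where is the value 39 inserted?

Starting tree (level order): [4, None, 19, 8, 49, None, None, 24]
Insertion path: 4 -> 19 -> 49 -> 24
Result: insert 39 as right child of 24
Final tree (level order): [4, None, 19, 8, 49, None, None, 24, None, None, 39]


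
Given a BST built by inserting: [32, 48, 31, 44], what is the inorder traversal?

Tree insertion order: [32, 48, 31, 44]
Tree (level-order array): [32, 31, 48, None, None, 44]
Inorder traversal: [31, 32, 44, 48]


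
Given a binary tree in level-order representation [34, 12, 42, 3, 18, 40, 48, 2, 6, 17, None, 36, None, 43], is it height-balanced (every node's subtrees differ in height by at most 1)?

Tree (level-order array): [34, 12, 42, 3, 18, 40, 48, 2, 6, 17, None, 36, None, 43]
Definition: a tree is height-balanced if, at every node, |h(left) - h(right)| <= 1 (empty subtree has height -1).
Bottom-up per-node check:
  node 2: h_left=-1, h_right=-1, diff=0 [OK], height=0
  node 6: h_left=-1, h_right=-1, diff=0 [OK], height=0
  node 3: h_left=0, h_right=0, diff=0 [OK], height=1
  node 17: h_left=-1, h_right=-1, diff=0 [OK], height=0
  node 18: h_left=0, h_right=-1, diff=1 [OK], height=1
  node 12: h_left=1, h_right=1, diff=0 [OK], height=2
  node 36: h_left=-1, h_right=-1, diff=0 [OK], height=0
  node 40: h_left=0, h_right=-1, diff=1 [OK], height=1
  node 43: h_left=-1, h_right=-1, diff=0 [OK], height=0
  node 48: h_left=0, h_right=-1, diff=1 [OK], height=1
  node 42: h_left=1, h_right=1, diff=0 [OK], height=2
  node 34: h_left=2, h_right=2, diff=0 [OK], height=3
All nodes satisfy the balance condition.
Result: Balanced


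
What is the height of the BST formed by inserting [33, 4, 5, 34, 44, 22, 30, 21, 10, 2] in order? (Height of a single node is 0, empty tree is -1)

Insertion order: [33, 4, 5, 34, 44, 22, 30, 21, 10, 2]
Tree (level-order array): [33, 4, 34, 2, 5, None, 44, None, None, None, 22, None, None, 21, 30, 10]
Compute height bottom-up (empty subtree = -1):
  height(2) = 1 + max(-1, -1) = 0
  height(10) = 1 + max(-1, -1) = 0
  height(21) = 1 + max(0, -1) = 1
  height(30) = 1 + max(-1, -1) = 0
  height(22) = 1 + max(1, 0) = 2
  height(5) = 1 + max(-1, 2) = 3
  height(4) = 1 + max(0, 3) = 4
  height(44) = 1 + max(-1, -1) = 0
  height(34) = 1 + max(-1, 0) = 1
  height(33) = 1 + max(4, 1) = 5
Height = 5


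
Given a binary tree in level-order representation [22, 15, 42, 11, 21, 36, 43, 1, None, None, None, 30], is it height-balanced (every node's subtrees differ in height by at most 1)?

Tree (level-order array): [22, 15, 42, 11, 21, 36, 43, 1, None, None, None, 30]
Definition: a tree is height-balanced if, at every node, |h(left) - h(right)| <= 1 (empty subtree has height -1).
Bottom-up per-node check:
  node 1: h_left=-1, h_right=-1, diff=0 [OK], height=0
  node 11: h_left=0, h_right=-1, diff=1 [OK], height=1
  node 21: h_left=-1, h_right=-1, diff=0 [OK], height=0
  node 15: h_left=1, h_right=0, diff=1 [OK], height=2
  node 30: h_left=-1, h_right=-1, diff=0 [OK], height=0
  node 36: h_left=0, h_right=-1, diff=1 [OK], height=1
  node 43: h_left=-1, h_right=-1, diff=0 [OK], height=0
  node 42: h_left=1, h_right=0, diff=1 [OK], height=2
  node 22: h_left=2, h_right=2, diff=0 [OK], height=3
All nodes satisfy the balance condition.
Result: Balanced


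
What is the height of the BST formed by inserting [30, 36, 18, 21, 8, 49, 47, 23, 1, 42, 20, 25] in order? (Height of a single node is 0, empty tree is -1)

Insertion order: [30, 36, 18, 21, 8, 49, 47, 23, 1, 42, 20, 25]
Tree (level-order array): [30, 18, 36, 8, 21, None, 49, 1, None, 20, 23, 47, None, None, None, None, None, None, 25, 42]
Compute height bottom-up (empty subtree = -1):
  height(1) = 1 + max(-1, -1) = 0
  height(8) = 1 + max(0, -1) = 1
  height(20) = 1 + max(-1, -1) = 0
  height(25) = 1 + max(-1, -1) = 0
  height(23) = 1 + max(-1, 0) = 1
  height(21) = 1 + max(0, 1) = 2
  height(18) = 1 + max(1, 2) = 3
  height(42) = 1 + max(-1, -1) = 0
  height(47) = 1 + max(0, -1) = 1
  height(49) = 1 + max(1, -1) = 2
  height(36) = 1 + max(-1, 2) = 3
  height(30) = 1 + max(3, 3) = 4
Height = 4


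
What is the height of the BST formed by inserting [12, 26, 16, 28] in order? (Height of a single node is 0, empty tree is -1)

Insertion order: [12, 26, 16, 28]
Tree (level-order array): [12, None, 26, 16, 28]
Compute height bottom-up (empty subtree = -1):
  height(16) = 1 + max(-1, -1) = 0
  height(28) = 1 + max(-1, -1) = 0
  height(26) = 1 + max(0, 0) = 1
  height(12) = 1 + max(-1, 1) = 2
Height = 2


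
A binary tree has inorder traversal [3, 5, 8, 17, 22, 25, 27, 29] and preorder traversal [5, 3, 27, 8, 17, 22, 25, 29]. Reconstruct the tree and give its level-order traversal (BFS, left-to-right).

Inorder:  [3, 5, 8, 17, 22, 25, 27, 29]
Preorder: [5, 3, 27, 8, 17, 22, 25, 29]
Algorithm: preorder visits root first, so consume preorder in order;
for each root, split the current inorder slice at that value into
left-subtree inorder and right-subtree inorder, then recurse.
Recursive splits:
  root=5; inorder splits into left=[3], right=[8, 17, 22, 25, 27, 29]
  root=3; inorder splits into left=[], right=[]
  root=27; inorder splits into left=[8, 17, 22, 25], right=[29]
  root=8; inorder splits into left=[], right=[17, 22, 25]
  root=17; inorder splits into left=[], right=[22, 25]
  root=22; inorder splits into left=[], right=[25]
  root=25; inorder splits into left=[], right=[]
  root=29; inorder splits into left=[], right=[]
Reconstructed level-order: [5, 3, 27, 8, 29, 17, 22, 25]


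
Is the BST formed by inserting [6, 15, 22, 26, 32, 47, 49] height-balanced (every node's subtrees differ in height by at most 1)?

Tree (level-order array): [6, None, 15, None, 22, None, 26, None, 32, None, 47, None, 49]
Definition: a tree is height-balanced if, at every node, |h(left) - h(right)| <= 1 (empty subtree has height -1).
Bottom-up per-node check:
  node 49: h_left=-1, h_right=-1, diff=0 [OK], height=0
  node 47: h_left=-1, h_right=0, diff=1 [OK], height=1
  node 32: h_left=-1, h_right=1, diff=2 [FAIL (|-1-1|=2 > 1)], height=2
  node 26: h_left=-1, h_right=2, diff=3 [FAIL (|-1-2|=3 > 1)], height=3
  node 22: h_left=-1, h_right=3, diff=4 [FAIL (|-1-3|=4 > 1)], height=4
  node 15: h_left=-1, h_right=4, diff=5 [FAIL (|-1-4|=5 > 1)], height=5
  node 6: h_left=-1, h_right=5, diff=6 [FAIL (|-1-5|=6 > 1)], height=6
Node 32 violates the condition: |-1 - 1| = 2 > 1.
Result: Not balanced


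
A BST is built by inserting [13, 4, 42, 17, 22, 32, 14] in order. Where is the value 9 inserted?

Starting tree (level order): [13, 4, 42, None, None, 17, None, 14, 22, None, None, None, 32]
Insertion path: 13 -> 4
Result: insert 9 as right child of 4
Final tree (level order): [13, 4, 42, None, 9, 17, None, None, None, 14, 22, None, None, None, 32]


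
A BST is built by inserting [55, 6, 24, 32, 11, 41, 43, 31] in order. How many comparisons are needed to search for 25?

Search path for 25: 55 -> 6 -> 24 -> 32 -> 31
Found: False
Comparisons: 5


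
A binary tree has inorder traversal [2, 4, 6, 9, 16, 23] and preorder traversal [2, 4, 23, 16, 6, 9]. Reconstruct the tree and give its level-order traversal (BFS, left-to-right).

Inorder:  [2, 4, 6, 9, 16, 23]
Preorder: [2, 4, 23, 16, 6, 9]
Algorithm: preorder visits root first, so consume preorder in order;
for each root, split the current inorder slice at that value into
left-subtree inorder and right-subtree inorder, then recurse.
Recursive splits:
  root=2; inorder splits into left=[], right=[4, 6, 9, 16, 23]
  root=4; inorder splits into left=[], right=[6, 9, 16, 23]
  root=23; inorder splits into left=[6, 9, 16], right=[]
  root=16; inorder splits into left=[6, 9], right=[]
  root=6; inorder splits into left=[], right=[9]
  root=9; inorder splits into left=[], right=[]
Reconstructed level-order: [2, 4, 23, 16, 6, 9]


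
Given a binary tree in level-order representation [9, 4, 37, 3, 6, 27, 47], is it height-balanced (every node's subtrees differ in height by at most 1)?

Tree (level-order array): [9, 4, 37, 3, 6, 27, 47]
Definition: a tree is height-balanced if, at every node, |h(left) - h(right)| <= 1 (empty subtree has height -1).
Bottom-up per-node check:
  node 3: h_left=-1, h_right=-1, diff=0 [OK], height=0
  node 6: h_left=-1, h_right=-1, diff=0 [OK], height=0
  node 4: h_left=0, h_right=0, diff=0 [OK], height=1
  node 27: h_left=-1, h_right=-1, diff=0 [OK], height=0
  node 47: h_left=-1, h_right=-1, diff=0 [OK], height=0
  node 37: h_left=0, h_right=0, diff=0 [OK], height=1
  node 9: h_left=1, h_right=1, diff=0 [OK], height=2
All nodes satisfy the balance condition.
Result: Balanced


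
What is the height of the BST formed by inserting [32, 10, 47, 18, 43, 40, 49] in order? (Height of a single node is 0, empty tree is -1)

Insertion order: [32, 10, 47, 18, 43, 40, 49]
Tree (level-order array): [32, 10, 47, None, 18, 43, 49, None, None, 40]
Compute height bottom-up (empty subtree = -1):
  height(18) = 1 + max(-1, -1) = 0
  height(10) = 1 + max(-1, 0) = 1
  height(40) = 1 + max(-1, -1) = 0
  height(43) = 1 + max(0, -1) = 1
  height(49) = 1 + max(-1, -1) = 0
  height(47) = 1 + max(1, 0) = 2
  height(32) = 1 + max(1, 2) = 3
Height = 3


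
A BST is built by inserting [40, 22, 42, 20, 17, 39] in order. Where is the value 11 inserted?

Starting tree (level order): [40, 22, 42, 20, 39, None, None, 17]
Insertion path: 40 -> 22 -> 20 -> 17
Result: insert 11 as left child of 17
Final tree (level order): [40, 22, 42, 20, 39, None, None, 17, None, None, None, 11]


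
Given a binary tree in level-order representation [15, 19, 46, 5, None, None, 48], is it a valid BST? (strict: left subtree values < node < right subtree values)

Level-order array: [15, 19, 46, 5, None, None, 48]
Validate using subtree bounds (lo, hi): at each node, require lo < value < hi,
then recurse left with hi=value and right with lo=value.
Preorder trace (stopping at first violation):
  at node 15 with bounds (-inf, +inf): OK
  at node 19 with bounds (-inf, 15): VIOLATION
Node 19 violates its bound: not (-inf < 19 < 15).
Result: Not a valid BST


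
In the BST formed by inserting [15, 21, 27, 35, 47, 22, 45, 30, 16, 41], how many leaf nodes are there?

Tree built from: [15, 21, 27, 35, 47, 22, 45, 30, 16, 41]
Tree (level-order array): [15, None, 21, 16, 27, None, None, 22, 35, None, None, 30, 47, None, None, 45, None, 41]
Rule: A leaf has 0 children.
Per-node child counts:
  node 15: 1 child(ren)
  node 21: 2 child(ren)
  node 16: 0 child(ren)
  node 27: 2 child(ren)
  node 22: 0 child(ren)
  node 35: 2 child(ren)
  node 30: 0 child(ren)
  node 47: 1 child(ren)
  node 45: 1 child(ren)
  node 41: 0 child(ren)
Matching nodes: [16, 22, 30, 41]
Count of leaf nodes: 4


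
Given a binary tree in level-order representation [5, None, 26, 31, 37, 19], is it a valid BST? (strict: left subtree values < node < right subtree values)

Level-order array: [5, None, 26, 31, 37, 19]
Validate using subtree bounds (lo, hi): at each node, require lo < value < hi,
then recurse left with hi=value and right with lo=value.
Preorder trace (stopping at first violation):
  at node 5 with bounds (-inf, +inf): OK
  at node 26 with bounds (5, +inf): OK
  at node 31 with bounds (5, 26): VIOLATION
Node 31 violates its bound: not (5 < 31 < 26).
Result: Not a valid BST


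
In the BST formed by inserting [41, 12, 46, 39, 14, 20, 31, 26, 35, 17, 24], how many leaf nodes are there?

Tree built from: [41, 12, 46, 39, 14, 20, 31, 26, 35, 17, 24]
Tree (level-order array): [41, 12, 46, None, 39, None, None, 14, None, None, 20, 17, 31, None, None, 26, 35, 24]
Rule: A leaf has 0 children.
Per-node child counts:
  node 41: 2 child(ren)
  node 12: 1 child(ren)
  node 39: 1 child(ren)
  node 14: 1 child(ren)
  node 20: 2 child(ren)
  node 17: 0 child(ren)
  node 31: 2 child(ren)
  node 26: 1 child(ren)
  node 24: 0 child(ren)
  node 35: 0 child(ren)
  node 46: 0 child(ren)
Matching nodes: [17, 24, 35, 46]
Count of leaf nodes: 4


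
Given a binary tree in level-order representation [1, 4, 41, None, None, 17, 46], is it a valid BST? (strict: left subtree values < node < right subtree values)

Level-order array: [1, 4, 41, None, None, 17, 46]
Validate using subtree bounds (lo, hi): at each node, require lo < value < hi,
then recurse left with hi=value and right with lo=value.
Preorder trace (stopping at first violation):
  at node 1 with bounds (-inf, +inf): OK
  at node 4 with bounds (-inf, 1): VIOLATION
Node 4 violates its bound: not (-inf < 4 < 1).
Result: Not a valid BST
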